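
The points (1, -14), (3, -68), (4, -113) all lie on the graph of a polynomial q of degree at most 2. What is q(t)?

Write q(t) = at^2 + bt + c. Substituting each data point gives a linear system:
  a + b + c = -14
  9a + 3b + c = -68
  16a + 4b + c = -113
Solving the system yields a = -6, b = -3, c = -5.
So q(t) = -6t² - 3t - 5.
Check: q(1) = -14. ✓

q(t) = -6t^2 - 3t - 5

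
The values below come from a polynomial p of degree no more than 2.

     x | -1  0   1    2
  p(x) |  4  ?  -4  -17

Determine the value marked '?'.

3

On equispaced nodes a degree-2 polynomial has vanishing third forward difference, so
  - p(-1) + 3·p(0) - 3·p(1) + p(2) = 0.
Substituting the known values and solving for p(0):
  3·p(0) = 9
  p(0) = 3.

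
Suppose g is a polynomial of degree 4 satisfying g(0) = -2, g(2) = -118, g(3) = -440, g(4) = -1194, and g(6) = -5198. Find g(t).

g(t) = -3t^4 - 5t^3 - 6t^2 - 2t - 2

Write g(t) = at^4 + bt^3 + ct^2 + dt + e. Substituting each data point gives a linear system:
  e = -2
  16a + 8b + 4c + 2d + e = -118
  81a + 27b + 9c + 3d + e = -440
  256a + 64b + 16c + 4d + e = -1194
  1296a + 216b + 36c + 6d + e = -5198
Solving the system yields a = -3, b = -5, c = -6, d = -2, e = -2.
So g(t) = -3t^4 - 5t^3 - 6t^2 - 2t - 2.
Check: g(6) = -5198. ✓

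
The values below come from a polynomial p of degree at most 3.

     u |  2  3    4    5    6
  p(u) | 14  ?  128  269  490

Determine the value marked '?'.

49

The 4 known points determine the degree-3 polynomial uniquely.
Write p(u) = au^3 + bu^2 + cu + d. Substituting each data point gives a linear system:
  8a + 4b + 2c + d = 14
  64a + 16b + 4c + d = 128
  125a + 25b + 5c + d = 269
  216a + 36b + 6c + d = 490
Solving the system yields a = 3, b = -5, c = 3, d = 4.
So p(u) = 3u^3 - 5u^2 + 3u + 4.
Then p(3) = 49.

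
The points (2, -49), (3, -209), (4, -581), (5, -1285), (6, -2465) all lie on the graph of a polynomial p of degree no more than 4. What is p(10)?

-15665

Forward differences of the values at t = 2, 3, 4, 5, 6:
  p  : -49  -209  -581  -1285  -2465
  Δ  : -160  -372  -704  -1180
  Δ^2: -212  -332  -476
  Δ^3: -120  -144
  Δ^4: -24
The fourth differences are constant, confirming degree 4.
Interpolating (Newton forward form) and evaluating at t = 10 gives p(10) = -15665.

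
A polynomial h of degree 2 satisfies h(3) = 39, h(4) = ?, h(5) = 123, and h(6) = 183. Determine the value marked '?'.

75

The 3 known points determine the degree-2 polynomial uniquely.
Write h(t) = at^2 + bt + c. Substituting each data point gives a linear system:
  9a + 3b + c = 39
  25a + 5b + c = 123
  36a + 6b + c = 183
Solving the system yields a = 6, b = -6, c = 3.
So h(t) = 6t^2 - 6t + 3.
Then h(4) = 75.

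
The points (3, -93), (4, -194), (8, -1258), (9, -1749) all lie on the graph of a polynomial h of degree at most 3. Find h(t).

Write h(t) = at^3 + bt^2 + ct + d. Substituting each data point gives a linear system:
  27a + 9b + 3c + d = -93
  64a + 16b + 4c + d = -194
  512a + 64b + 8c + d = -1258
  729a + 81b + 9c + d = -1749
Solving the system yields a = -2, b = -3, c = -6, d = 6.
So h(t) = -2t^3 - 3t^2 - 6t + 6.
Check: h(8) = -1258. ✓

h(t) = -2t^3 - 3t^2 - 6t + 6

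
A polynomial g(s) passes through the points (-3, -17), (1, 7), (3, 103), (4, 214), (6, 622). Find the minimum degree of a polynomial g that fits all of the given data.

3

Divided differences on the nodes -3, 1, 3, 4, 6:
  order 0: -17  7  103  214  622
  order 1: 6  48  111  204
  order 2: 7  21  31
  order 3: 2  2
  order 4: 0
The order-3 divided differences are all 2 (nonzero) and every higher order vanishes, so the data lies on a polynomial of degree exactly 3.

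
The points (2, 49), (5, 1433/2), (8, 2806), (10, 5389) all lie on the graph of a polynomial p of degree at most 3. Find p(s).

p(s) = 5s^3 + 4s^2 - (1/2)s - 6

Write p(s) = as^3 + bs^2 + cs + d. Substituting each data point gives a linear system:
  8a + 4b + 2c + d = 49
  125a + 25b + 5c + d = 1433/2
  512a + 64b + 8c + d = 2806
  1000a + 100b + 10c + d = 5389
Solving the system yields a = 5, b = 4, c = -1/2, d = -6.
So p(s) = 5s³ + 4s² - (1/2)s - 6.
Check: p(10) = 5389. ✓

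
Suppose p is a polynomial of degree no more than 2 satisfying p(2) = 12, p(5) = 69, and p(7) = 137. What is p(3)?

Write p(t) = at^2 + bt + c. Substituting each data point gives a linear system:
  4a + 2b + c = 12
  25a + 5b + c = 69
  49a + 7b + c = 137
Solving the system yields a = 3, b = -2, c = 4.
So p(t) = 3t^2 - 2t + 4.
Then p(3) = 25.

25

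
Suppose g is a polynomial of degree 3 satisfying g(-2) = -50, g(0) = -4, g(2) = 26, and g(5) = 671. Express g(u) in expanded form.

Using the Lagrange interpolation formula with nodes -2, 0, 2, 5:
  L_0(u) = u(u - 2)(u - 5) / -56
  L_1(u) = (u + 2)(u - 2)(u - 5) / 20
  L_2(u) = (u + 2)u(u - 5) / -24
  L_3(u) = (u + 2)u(u - 2) / 105
Then g(u) = -50·L_0(u) - 4·L_1(u) + 26·L_2(u) + 671·L_3(u).
Expanding and collecting terms gives g(u) = 6u³ - 2u² - 5u - 4.
Check: g(5) = 671. ✓

g(u) = 6u^3 - 2u^2 - 5u - 4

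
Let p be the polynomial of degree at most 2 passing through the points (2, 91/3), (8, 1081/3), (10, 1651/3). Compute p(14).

Write p(x) = ax^2 + bx + c. Substituting each data point gives a linear system:
  4a + 2b + c = 91/3
  64a + 8b + c = 1081/3
  100a + 10b + c = 1651/3
Solving the system yields a = 5, b = 5, c = 1/3.
So p(x) = 5x^2 + 5x + 1/3.
Then p(14) = 3151/3.

3151/3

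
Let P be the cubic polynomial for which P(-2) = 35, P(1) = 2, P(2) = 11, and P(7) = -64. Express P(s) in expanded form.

P(s) = -s^3 + 6s^2 - 2s - 1

Using the Lagrange interpolation formula with nodes -2, 1, 2, 7:
  L_0(s) = (s - 1)(s - 2)(s - 7) / -108
  L_1(s) = (s + 2)(s - 2)(s - 7) / 18
  L_2(s) = (s + 2)(s - 1)(s - 7) / -20
  L_3(s) = (s + 2)(s - 1)(s - 2) / 270
Then P(s) = 35·L_0(s) + 2·L_1(s) + 11·L_2(s) - 64·L_3(s).
Expanding and collecting terms gives P(s) = -s^3 + 6s^2 - 2s - 1.
Check: P(7) = -64. ✓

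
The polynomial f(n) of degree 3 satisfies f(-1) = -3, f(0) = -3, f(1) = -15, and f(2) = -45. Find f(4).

Write f(n) = an^3 + bn^2 + cn + d. Substituting each data point gives a linear system:
  -a + b - c + d = -3
  d = -3
  a + b + c + d = -15
  8a + 4b + 2c + d = -45
Solving the system yields a = -1, b = -6, c = -5, d = -3.
So f(n) = -n^3 - 6n^2 - 5n - 3.
Then f(4) = -183.

-183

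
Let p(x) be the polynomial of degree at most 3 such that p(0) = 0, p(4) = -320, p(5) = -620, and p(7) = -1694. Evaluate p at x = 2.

Write p(x) = ax^3 + bx^2 + cx + d. Substituting each data point gives a linear system:
  d = 0
  64a + 16b + 4c + d = -320
  125a + 25b + 5c + d = -620
  343a + 49b + 7c + d = -1694
Solving the system yields a = -5, b = 1, c = -4, d = 0.
So p(x) = -5x^3 + x^2 - 4x.
Then p(2) = -44.

-44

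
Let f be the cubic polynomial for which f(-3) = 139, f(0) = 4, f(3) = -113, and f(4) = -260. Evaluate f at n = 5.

-501

Using the Lagrange interpolation formula with nodes -3, 0, 3, 4:
  L_0(n) = n(n - 3)(n - 4) / -126
  L_1(n) = (n + 3)(n - 3)(n - 4) / 36
  L_2(n) = (n + 3)n(n - 4) / -18
  L_3(n) = (n + 3)n(n - 3) / 28
Then f(n) = 139·L_0(n) + 4·L_1(n) - 113·L_2(n) - 260·L_3(n).
Expanding and collecting terms gives f(n) = -4n^3 + n^2 - 6n + 4.
Evaluating at n = 5: f(5) = -501.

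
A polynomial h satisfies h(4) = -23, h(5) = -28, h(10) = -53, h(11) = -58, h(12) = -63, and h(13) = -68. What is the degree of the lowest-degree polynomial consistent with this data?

1

Divided differences on the nodes 4, 5, 10, 11, 12, 13:
  order 0: -23  -28  -53  -58  -63  -68
  order 1: -5  -5  -5  -5  -5
  order 2: 0  0  0  0
  order 3: 0  0  0
  order 4: 0  0
  order 5: 0
The order-1 divided differences are all -5 (nonzero) and every higher order vanishes, so the data lies on a polynomial of degree exactly 1.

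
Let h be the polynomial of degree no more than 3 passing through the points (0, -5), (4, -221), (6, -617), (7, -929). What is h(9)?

Using the Lagrange interpolation formula with nodes 0, 4, 6, 7:
  L_0(n) = (n - 4)(n - 6)(n - 7) / -168
  L_1(n) = n(n - 6)(n - 7) / 24
  L_2(n) = n(n - 4)(n - 7) / -12
  L_3(n) = n(n - 4)(n - 6) / 21
Then h(n) = -5·L_0(n) - 221·L_1(n) - 617·L_2(n) - 929·L_3(n).
Expanding and collecting terms gives h(n) = -2n^3 - 4n^2 - 6n - 5.
Evaluating at n = 9: h(9) = -1841.

-1841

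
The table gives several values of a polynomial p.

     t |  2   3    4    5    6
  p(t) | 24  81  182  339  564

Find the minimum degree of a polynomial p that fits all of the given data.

3

Forward differences of the values at t = 2, 3, 4, 5, 6:
  p  : 24  81  182  339  564
  Δ  : 57  101  157  225
  Δ^2: 44  56  68
  Δ^3: 12  12
  Δ^4: 0
The third differences are constant (12) and nonzero, while all higher differences vanish, so the minimal degree is 3.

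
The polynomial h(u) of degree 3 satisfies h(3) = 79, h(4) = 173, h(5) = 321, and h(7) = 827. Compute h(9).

Write h(u) = au^3 + bu^2 + cu + d. Substituting each data point gives a linear system:
  27a + 9b + 3c + d = 79
  64a + 16b + 4c + d = 173
  125a + 25b + 5c + d = 321
  343a + 49b + 7c + d = 827
Solving the system yields a = 2, b = 3, c = -1, d = 1.
So h(u) = 2u^3 + 3u^2 - u + 1.
Then h(9) = 1693.

1693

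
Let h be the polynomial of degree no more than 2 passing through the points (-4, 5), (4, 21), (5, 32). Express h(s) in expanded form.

h(s) = s^2 + 2s - 3

Write h(s) = as^2 + bs + c. Substituting each data point gives a linear system:
  16a - 4b + c = 5
  16a + 4b + c = 21
  25a + 5b + c = 32
Solving the system yields a = 1, b = 2, c = -3.
So h(s) = s² + 2s - 3.
Check: h(5) = 32. ✓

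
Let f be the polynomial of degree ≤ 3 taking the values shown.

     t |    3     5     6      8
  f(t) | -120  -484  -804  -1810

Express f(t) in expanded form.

f(t) = -3t^3 - 4t^2 - 3t + 6

Write f(t) = at^3 + bt^2 + ct + d. Substituting each data point gives a linear system:
  27a + 9b + 3c + d = -120
  125a + 25b + 5c + d = -484
  216a + 36b + 6c + d = -804
  512a + 64b + 8c + d = -1810
Solving the system yields a = -3, b = -4, c = -3, d = 6.
So f(t) = -3t^3 - 4t^2 - 3t + 6.
Check: f(5) = -484. ✓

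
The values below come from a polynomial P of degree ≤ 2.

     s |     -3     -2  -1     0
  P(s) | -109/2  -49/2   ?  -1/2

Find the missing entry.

On equispaced nodes a degree-2 polynomial has vanishing third forward difference, so
  - P(-3) + 3·P(-2) - 3·P(-1) + P(0) = 0.
Substituting the known values and solving for P(-1):
  -3·P(-1) = 39/2
  P(-1) = -13/2.

-13/2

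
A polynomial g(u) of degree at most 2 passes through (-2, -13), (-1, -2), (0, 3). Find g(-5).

-82

Using the Lagrange interpolation formula with nodes -2, -1, 0:
  L_0(u) = (u + 1)u / 2
  L_1(u) = (u + 2)u / -1
  L_2(u) = (u + 2)(u + 1) / 2
Then g(u) = -13·L_0(u) - 2·L_1(u) + 3·L_2(u).
Expanding and collecting terms gives g(u) = -3u² + 2u + 3.
Evaluating at u = -5: g(-5) = -82.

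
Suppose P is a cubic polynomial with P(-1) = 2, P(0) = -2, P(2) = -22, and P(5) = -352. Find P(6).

-614

Write P(u) = au^3 + bu^2 + cu + d. Substituting each data point gives a linear system:
  -a + b - c + d = 2
  d = -2
  8a + 4b + 2c + d = -22
  125a + 25b + 5c + d = -352
Solving the system yields a = -3, b = 1, c = 0, d = -2.
So P(u) = -3u^3 + u^2 - 2.
Then P(6) = -614.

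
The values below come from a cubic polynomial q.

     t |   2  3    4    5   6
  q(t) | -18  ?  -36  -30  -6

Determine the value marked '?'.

On equispaced nodes a degree-3 polynomial has vanishing fourth forward difference, so
  q(2) - 4·q(3) + 6·q(4) - 4·q(5) + q(6) = 0.
Substituting the known values and solving for q(3):
  -4·q(3) = 120
  q(3) = -30.

-30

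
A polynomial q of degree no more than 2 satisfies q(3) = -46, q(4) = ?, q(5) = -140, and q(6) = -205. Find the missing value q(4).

-87

The 3 known points determine the degree-2 polynomial uniquely.
Write q(x) = ax^2 + bx + c. Substituting each data point gives a linear system:
  9a + 3b + c = -46
  25a + 5b + c = -140
  36a + 6b + c = -205
Solving the system yields a = -6, b = 1, c = 5.
So q(x) = -6x^2 + x + 5.
Then q(4) = -87.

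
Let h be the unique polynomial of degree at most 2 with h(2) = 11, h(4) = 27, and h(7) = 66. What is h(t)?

h(t) = t^2 + 2t + 3

Write h(t) = at^2 + bt + c. Substituting each data point gives a linear system:
  4a + 2b + c = 11
  16a + 4b + c = 27
  49a + 7b + c = 66
Solving the system yields a = 1, b = 2, c = 3.
So h(t) = t² + 2t + 3.
Check: h(2) = 11. ✓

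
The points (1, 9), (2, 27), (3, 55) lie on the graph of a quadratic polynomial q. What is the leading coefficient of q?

Write q(n) = an^2 + bn + c. Substituting each data point gives a linear system:
  a + b + c = 9
  4a + 2b + c = 27
  9a + 3b + c = 55
Solving the system yields a = 5, b = 3, c = 1.
So q(n) = 5n^2 + 3n + 1.
The leading coefficient is 5.

5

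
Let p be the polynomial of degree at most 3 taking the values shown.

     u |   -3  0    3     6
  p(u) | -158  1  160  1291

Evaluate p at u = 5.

746

Write p(u) = au^3 + bu^2 + cu + d. Substituting each data point gives a linear system:
  -27a + 9b - 3c + d = -158
  d = 1
  27a + 9b + 3c + d = 160
  216a + 36b + 6c + d = 1291
Solving the system yields a = 6, b = 0, c = -1, d = 1.
So p(u) = 6u^3 - u + 1.
Then p(5) = 746.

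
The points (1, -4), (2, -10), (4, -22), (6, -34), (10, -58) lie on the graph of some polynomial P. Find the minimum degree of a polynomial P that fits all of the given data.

Divided differences on the nodes 1, 2, 4, 6, 10:
  order 0: -4  -10  -22  -34  -58
  order 1: -6  -6  -6  -6
  order 2: 0  0  0
  order 3: 0  0
  order 4: 0
The order-1 divided differences are all -6 (nonzero) and every higher order vanishes, so the data lies on a polynomial of degree exactly 1.

1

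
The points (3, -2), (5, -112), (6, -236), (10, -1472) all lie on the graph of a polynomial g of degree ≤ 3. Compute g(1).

Write g(u) = au^3 + bu^2 + cu + d. Substituting each data point gives a linear system:
  27a + 9b + 3c + d = -2
  125a + 25b + 5c + d = -112
  216a + 36b + 6c + d = -236
  1000a + 100b + 10c + d = -1472
Solving the system yields a = -2, b = 5, c = 3, d = -2.
So g(u) = -2u^3 + 5u^2 + 3u - 2.
Then g(1) = 4.

4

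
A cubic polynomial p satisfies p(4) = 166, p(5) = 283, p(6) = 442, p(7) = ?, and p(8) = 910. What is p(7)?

On equispaced nodes a degree-3 polynomial has vanishing fourth forward difference, so
  p(4) - 4·p(5) + 6·p(6) - 4·p(7) + p(8) = 0.
Substituting the known values and solving for p(7):
  -4·p(7) = -2596
  p(7) = 649.

649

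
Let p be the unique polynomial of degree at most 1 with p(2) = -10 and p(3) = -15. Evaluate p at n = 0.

0

Using the Lagrange interpolation formula with nodes 2, 3:
  L_0(n) = (n - 3) / -1
  L_1(n) = (n - 2) / 1
Then p(n) = -10·L_0(n) - 15·L_1(n).
Expanding and collecting terms gives p(n) = -5n.
Evaluating at n = 0: p(0) = 0.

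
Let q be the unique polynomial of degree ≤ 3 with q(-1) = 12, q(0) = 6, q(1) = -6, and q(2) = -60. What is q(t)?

Write q(t) = at^3 + bt^2 + ct + d. Substituting each data point gives a linear system:
  -a + b - c + d = 12
  d = 6
  a + b + c + d = -6
  8a + 4b + 2c + d = -60
Solving the system yields a = -6, b = -3, c = -3, d = 6.
So q(t) = -6t^3 - 3t^2 - 3t + 6.
Check: q(2) = -60. ✓

q(t) = -6t^3 - 3t^2 - 3t + 6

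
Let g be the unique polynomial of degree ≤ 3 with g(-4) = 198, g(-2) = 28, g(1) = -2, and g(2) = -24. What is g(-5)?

Using the Lagrange interpolation formula with nodes -4, -2, 1, 2:
  L_0(x) = (x + 2)(x - 1)(x - 2) / -60
  L_1(x) = (x + 4)(x - 1)(x - 2) / 24
  L_2(x) = (x + 4)(x + 2)(x - 2) / -15
  L_3(x) = (x + 4)(x + 2)(x - 1) / 24
Then g(x) = 198·L_0(x) + 28·L_1(x) - 2·L_2(x) - 24·L_3(x).
Expanding and collecting terms gives g(x) = -3x^3 - x + 2.
Evaluating at x = -5: g(-5) = 382.

382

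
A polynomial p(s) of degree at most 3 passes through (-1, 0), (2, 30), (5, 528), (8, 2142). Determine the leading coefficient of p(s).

4

Write p(s) = as^3 + bs^2 + cs + d. Substituting each data point gives a linear system:
  -a + b - c + d = 0
  8a + 4b + 2c + d = 30
  125a + 25b + 5c + d = 528
  512a + 64b + 8c + d = 2142
Solving the system yields a = 4, b = 2, c = -4, d = -2.
So p(s) = 4s^3 + 2s^2 - 4s - 2.
The leading coefficient is 4.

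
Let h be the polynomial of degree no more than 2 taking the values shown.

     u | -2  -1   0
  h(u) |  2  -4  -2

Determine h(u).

Write h(u) = au^2 + bu + c. Substituting each data point gives a linear system:
  4a - 2b + c = 2
  a - b + c = -4
  c = -2
Solving the system yields a = 4, b = 6, c = -2.
So h(u) = 4u^2 + 6u - 2.
Check: h(-2) = 2. ✓

h(u) = 4u^2 + 6u - 2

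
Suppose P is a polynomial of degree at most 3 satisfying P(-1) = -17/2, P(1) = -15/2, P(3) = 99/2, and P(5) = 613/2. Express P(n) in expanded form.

Using the Lagrange interpolation formula with nodes -1, 1, 3, 5:
  L_0(n) = (n - 1)(n - 3)(n - 5) / -48
  L_1(n) = (n + 1)(n - 3)(n - 5) / 16
  L_2(n) = (n + 1)(n - 1)(n - 5) / -16
  L_3(n) = (n + 1)(n - 1)(n - 3) / 48
Then P(n) = -17/2·L_0(n) - 15/2·L_1(n) + 99/2·L_2(n) + 613/2·L_3(n).
Expanding and collecting terms gives P(n) = 3n³ - 2n² - (5/2)n - 6.
Check: P(3) = 99/2. ✓

P(n) = 3n^3 - 2n^2 - (5/2)n - 6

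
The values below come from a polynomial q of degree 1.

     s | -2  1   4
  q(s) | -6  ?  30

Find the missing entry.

12

On equispaced nodes a degree-1 polynomial has vanishing second forward difference, so
  q(-2) - 2·q(1) + q(4) = 0.
Substituting the known values and solving for q(1):
  -2·q(1) = -24
  q(1) = 12.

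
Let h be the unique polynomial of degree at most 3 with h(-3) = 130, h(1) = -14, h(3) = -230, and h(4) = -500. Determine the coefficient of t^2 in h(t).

Write h(t) = at^3 + bt^2 + ct + d. Substituting each data point gives a linear system:
  -27a + 9b - 3c + d = 130
  a + b + c + d = -14
  27a + 9b + 3c + d = -230
  64a + 16b + 4c + d = -500
Solving the system yields a = -6, b = -6, c = -6, d = 4.
So h(t) = -6t^3 - 6t^2 - 6t + 4.
The coefficient of t^2 is -6.

-6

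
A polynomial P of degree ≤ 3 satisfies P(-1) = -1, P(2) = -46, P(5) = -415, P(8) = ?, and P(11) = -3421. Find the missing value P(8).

-1432

The 4 known points determine the degree-3 polynomial uniquely.
Write P(s) = as^3 + bs^2 + cs + d. Substituting each data point gives a linear system:
  -a + b - c + d = -1
  8a + 4b + 2c + d = -46
  125a + 25b + 5c + d = -415
  1331a + 121b + 11c + d = -3421
Solving the system yields a = -2, b = -6, c = -3, d = 0.
So P(s) = -2s³ - 6s² - 3s.
Then P(8) = -1432.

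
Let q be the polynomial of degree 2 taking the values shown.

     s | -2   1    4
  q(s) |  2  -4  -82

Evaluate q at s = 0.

6

Using the Lagrange interpolation formula with nodes -2, 1, 4:
  L_0(s) = (s - 1)(s - 4) / 18
  L_1(s) = (s + 2)(s - 4) / -9
  L_2(s) = (s + 2)(s - 1) / 18
Then q(s) = 2·L_0(s) - 4·L_1(s) - 82·L_2(s).
Expanding and collecting terms gives q(s) = -4s^2 - 6s + 6.
Evaluating at s = 0: q(0) = 6.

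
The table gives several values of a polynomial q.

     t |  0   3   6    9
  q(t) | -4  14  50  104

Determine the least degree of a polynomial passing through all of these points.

2

Forward differences of the values at t = 0, 3, 6, 9:
  q  : -4  14  50  104
  Δ  : 18  36  54
  Δ^2: 18  18
  Δ^3: 0
The second differences are constant (18) and nonzero, while all higher differences vanish, so the minimal degree is 2.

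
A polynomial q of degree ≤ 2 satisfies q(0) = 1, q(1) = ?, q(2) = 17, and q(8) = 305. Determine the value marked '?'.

4

The 3 known points determine the degree-2 polynomial uniquely.
Write q(n) = an^2 + bn + c. Substituting each data point gives a linear system:
  c = 1
  4a + 2b + c = 17
  64a + 8b + c = 305
Solving the system yields a = 5, b = -2, c = 1.
So q(n) = 5n^2 - 2n + 1.
Then q(1) = 4.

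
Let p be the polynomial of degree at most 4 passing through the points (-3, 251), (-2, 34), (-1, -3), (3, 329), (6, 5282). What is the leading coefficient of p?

4

Write p(u) = au^4 + bu^3 + cu^2 + du + e. Substituting each data point gives a linear system:
  81a - 27b + 9c - 3d + e = 251
  16a - 8b + 4c - 2d + e = 34
  a - b + c - d + e = -3
  81a + 27b + 9c + 3d + e = 329
  1296a + 216b + 36c + 6d + e = 5282
Solving the system yields a = 4, b = 1, c = -4, d = 4, e = 2.
So p(u) = 4u^4 + u^3 - 4u^2 + 4u + 2.
The leading coefficient is 4.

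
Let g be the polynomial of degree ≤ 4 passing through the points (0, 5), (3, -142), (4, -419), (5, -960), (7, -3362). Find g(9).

-8644

Write g(x) = ax^4 + bx^3 + cx^2 + dx + e. Substituting each data point gives a linear system:
  e = 5
  81a + 27b + 9c + 3d + e = -142
  256a + 64b + 16c + 4d + e = -419
  625a + 125b + 25c + 5d + e = -960
  2401a + 343b + 49c + 7d + e = -3362
Solving the system yields a = -1, b = -3, c = 1, d = 2, e = 5.
So g(x) = -x⁴ - 3x³ + x² + 2x + 5.
Then g(9) = -8644.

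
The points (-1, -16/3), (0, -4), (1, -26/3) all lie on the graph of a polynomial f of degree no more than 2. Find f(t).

Using the Lagrange interpolation formula with nodes -1, 0, 1:
  L_0(t) = t(t - 1) / 2
  L_1(t) = (t + 1)(t - 1) / -1
  L_2(t) = (t + 1)t / 2
Then f(t) = -16/3·L_0(t) - 4·L_1(t) - 26/3·L_2(t).
Expanding and collecting terms gives f(t) = -3t² - (5/3)t - 4.
Check: f(-1) = -16/3. ✓

f(t) = -3t^2 - (5/3)t - 4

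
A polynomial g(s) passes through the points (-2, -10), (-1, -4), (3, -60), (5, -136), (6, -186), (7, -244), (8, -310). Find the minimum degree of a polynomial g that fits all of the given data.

2

Divided differences on the nodes -2, -1, 3, 5, 6, 7, 8:
  order 0: -10  -4  -60  -136  -186  -244  -310
  order 1: 6  -14  -38  -50  -58  -66
  order 2: -4  -4  -4  -4  -4
  order 3: 0  0  0  0
  order 4: 0  0  0
  order 5: 0  0
  order 6: 0
The order-2 divided differences are all -4 (nonzero) and every higher order vanishes, so the data lies on a polynomial of degree exactly 2.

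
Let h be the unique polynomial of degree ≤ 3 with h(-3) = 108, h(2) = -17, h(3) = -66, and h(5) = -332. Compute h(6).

-585

Using the Lagrange interpolation formula with nodes -3, 2, 3, 5:
  L_0(t) = (t - 2)(t - 3)(t - 5) / -240
  L_1(t) = (t + 3)(t - 3)(t - 5) / 15
  L_2(t) = (t + 3)(t - 2)(t - 5) / -12
  L_3(t) = (t + 3)(t - 2)(t - 3) / 48
Then h(t) = 108·L_0(t) - 17·L_1(t) - 66·L_2(t) - 332·L_3(t).
Expanding and collecting terms gives h(t) = -3t³ + 2t² - 2t + 3.
Evaluating at t = 6: h(6) = -585.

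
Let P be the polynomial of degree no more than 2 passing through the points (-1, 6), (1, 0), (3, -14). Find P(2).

-6

Write P(s) = as^2 + bs + c. Substituting each data point gives a linear system:
  a - b + c = 6
  a + b + c = 0
  9a + 3b + c = -14
Solving the system yields a = -1, b = -3, c = 4.
So P(s) = -s^2 - 3s + 4.
Then P(2) = -6.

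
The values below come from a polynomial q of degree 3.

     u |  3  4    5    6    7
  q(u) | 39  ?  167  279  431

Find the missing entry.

89

On equispaced nodes a degree-3 polynomial has vanishing fourth forward difference, so
  q(3) - 4·q(4) + 6·q(5) - 4·q(6) + q(7) = 0.
Substituting the known values and solving for q(4):
  -4·q(4) = -356
  q(4) = 89.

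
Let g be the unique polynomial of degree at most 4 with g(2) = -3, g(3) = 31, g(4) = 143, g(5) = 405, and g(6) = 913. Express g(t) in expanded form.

Write g(t) = at^4 + bt^3 + ct^2 + dt + e. Substituting each data point gives a linear system:
  16a + 8b + 4c + 2d + e = -3
  81a + 27b + 9c + 3d + e = 31
  256a + 64b + 16c + 4d + e = 143
  625a + 125b + 25c + 5d + e = 405
  1296a + 216b + 36c + 6d + e = 913
Solving the system yields a = 1, b = -2, c = 2, d = -3, e = -5.
So g(t) = t^4 - 2t^3 + 2t^2 - 3t - 5.
Check: g(5) = 405. ✓

g(t) = t^4 - 2t^3 + 2t^2 - 3t - 5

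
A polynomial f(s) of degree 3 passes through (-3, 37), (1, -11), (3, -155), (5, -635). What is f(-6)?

619

Write f(s) = as^3 + bs^2 + cs + d. Substituting each data point gives a linear system:
  -27a + 9b - 3c + d = 37
  a + b + c + d = -11
  27a + 9b + 3c + d = -155
  125a + 25b + 5c + d = -635
Solving the system yields a = -4, b = -6, c = 4, d = -5.
So f(s) = -4s³ - 6s² + 4s - 5.
Then f(-6) = 619.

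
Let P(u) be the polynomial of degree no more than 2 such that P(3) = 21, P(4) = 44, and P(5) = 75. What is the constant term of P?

Write P(u) = au^2 + bu + c. Substituting each data point gives a linear system:
  9a + 3b + c = 21
  16a + 4b + c = 44
  25a + 5b + c = 75
Solving the system yields a = 4, b = -5, c = 0.
So P(u) = 4u² - 5u.
The constant term is 0.

0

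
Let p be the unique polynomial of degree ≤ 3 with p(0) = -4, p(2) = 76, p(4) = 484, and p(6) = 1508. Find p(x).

p(x) = 6x^3 + 5x^2 + 6x - 4

Using the Lagrange interpolation formula with nodes 0, 2, 4, 6:
  L_0(x) = (x - 2)(x - 4)(x - 6) / -48
  L_1(x) = x(x - 4)(x - 6) / 16
  L_2(x) = x(x - 2)(x - 6) / -16
  L_3(x) = x(x - 2)(x - 4) / 48
Then p(x) = -4·L_0(x) + 76·L_1(x) + 484·L_2(x) + 1508·L_3(x).
Expanding and collecting terms gives p(x) = 6x^3 + 5x^2 + 6x - 4.
Check: p(6) = 1508. ✓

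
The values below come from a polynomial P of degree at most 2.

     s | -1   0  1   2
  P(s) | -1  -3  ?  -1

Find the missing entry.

The 3 known points determine the degree-2 polynomial uniquely.
Write P(s) = as^2 + bs + c. Substituting each data point gives a linear system:
  a - b + c = -1
  c = -3
  4a + 2b + c = -1
Solving the system yields a = 1, b = -1, c = -3.
So P(s) = s^2 - s - 3.
Then P(1) = -3.

-3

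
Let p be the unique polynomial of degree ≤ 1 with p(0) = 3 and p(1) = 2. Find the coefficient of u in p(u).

-1

Write p(u) = au + b. Substituting each data point gives a linear system:
  b = 3
  a + b = 2
Solving the system yields a = -1, b = 3.
So p(u) = -u + 3.
The leading coefficient is -1.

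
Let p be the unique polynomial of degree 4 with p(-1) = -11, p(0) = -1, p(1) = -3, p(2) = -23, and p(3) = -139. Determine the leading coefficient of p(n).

Write p(n) = an^4 + bn^3 + cn^2 + dn + e. Substituting each data point gives a linear system:
  a - b + c - d + e = -11
  e = -1
  a + b + c + d + e = -3
  16a + 8b + 4c + 2d + e = -23
  81a + 27b + 9c + 3d + e = -139
Solving the system yields a = -3, b = 5, c = -3, d = -1, e = -1.
So p(n) = -3n^4 + 5n^3 - 3n^2 - n - 1.
The leading coefficient is -3.

-3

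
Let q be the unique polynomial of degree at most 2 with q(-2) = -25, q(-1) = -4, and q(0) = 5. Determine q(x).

q(x) = -6x^2 + 3x + 5

Write q(x) = ax^2 + bx + c. Substituting each data point gives a linear system:
  4a - 2b + c = -25
  a - b + c = -4
  c = 5
Solving the system yields a = -6, b = 3, c = 5.
So q(x) = -6x^2 + 3x + 5.
Check: q(-2) = -25. ✓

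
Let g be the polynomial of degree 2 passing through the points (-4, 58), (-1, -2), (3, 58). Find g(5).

Using the Lagrange interpolation formula with nodes -4, -1, 3:
  L_0(u) = (u + 1)(u - 3) / 21
  L_1(u) = (u + 4)(u - 3) / -12
  L_2(u) = (u + 4)(u + 1) / 28
Then g(u) = 58·L_0(u) - 2·L_1(u) + 58·L_2(u).
Expanding and collecting terms gives g(u) = 5u² + 5u - 2.
Evaluating at u = 5: g(5) = 148.

148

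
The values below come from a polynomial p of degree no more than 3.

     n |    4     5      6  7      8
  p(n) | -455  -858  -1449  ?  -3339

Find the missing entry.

On equispaced nodes a degree-3 polynomial has vanishing fourth forward difference, so
  p(4) - 4·p(5) + 6·p(6) - 4·p(7) + p(8) = 0.
Substituting the known values and solving for p(7):
  -4·p(7) = 9056
  p(7) = -2264.

-2264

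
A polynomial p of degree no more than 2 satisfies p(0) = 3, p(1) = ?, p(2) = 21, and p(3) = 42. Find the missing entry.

8

On equispaced nodes a degree-2 polynomial has vanishing third forward difference, so
  - p(0) + 3·p(1) - 3·p(2) + p(3) = 0.
Substituting the known values and solving for p(1):
  3·p(1) = 24
  p(1) = 8.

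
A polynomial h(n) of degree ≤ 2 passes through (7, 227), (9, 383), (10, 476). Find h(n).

h(n) = 5n^2 - 2n - 4

Write h(n) = an^2 + bn + c. Substituting each data point gives a linear system:
  49a + 7b + c = 227
  81a + 9b + c = 383
  100a + 10b + c = 476
Solving the system yields a = 5, b = -2, c = -4.
So h(n) = 5n² - 2n - 4.
Check: h(10) = 476. ✓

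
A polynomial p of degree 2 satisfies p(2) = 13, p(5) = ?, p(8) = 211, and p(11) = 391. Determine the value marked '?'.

The 3 known points determine the degree-2 polynomial uniquely.
Write p(t) = at^2 + bt + c. Substituting each data point gives a linear system:
  4a + 2b + c = 13
  64a + 8b + c = 211
  121a + 11b + c = 391
Solving the system yields a = 3, b = 3, c = -5.
So p(t) = 3t^2 + 3t - 5.
Then p(5) = 85.

85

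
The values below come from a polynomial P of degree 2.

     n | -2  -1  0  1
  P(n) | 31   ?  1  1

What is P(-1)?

The 3 known points determine the degree-2 polynomial uniquely.
Write P(n) = an^2 + bn + c. Substituting each data point gives a linear system:
  4a - 2b + c = 31
  c = 1
  a + b + c = 1
Solving the system yields a = 5, b = -5, c = 1.
So P(n) = 5n² - 5n + 1.
Then P(-1) = 11.

11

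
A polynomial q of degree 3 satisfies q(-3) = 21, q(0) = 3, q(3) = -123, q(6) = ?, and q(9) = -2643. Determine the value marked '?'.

On equispaced nodes a degree-3 polynomial has vanishing fourth forward difference, so
  q(-3) - 4·q(0) + 6·q(3) - 4·q(6) + q(9) = 0.
Substituting the known values and solving for q(6):
  -4·q(6) = 3372
  q(6) = -843.

-843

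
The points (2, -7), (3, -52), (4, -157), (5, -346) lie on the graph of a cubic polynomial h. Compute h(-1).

Forward differences of the values at n = 2, 3, 4, 5:
  h  : -7  -52  -157  -346
  Δ  : -45  -105  -189
  Δ^2: -60  -84
  Δ^3: -24
The third differences are constant, confirming degree 3.
Interpolating (Newton forward form) and evaluating at n = -1 gives h(-1) = 8.

8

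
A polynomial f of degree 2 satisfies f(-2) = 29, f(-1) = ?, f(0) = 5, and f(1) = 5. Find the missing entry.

On equispaced nodes a degree-2 polynomial has vanishing third forward difference, so
  - f(-2) + 3·f(-1) - 3·f(0) + f(1) = 0.
Substituting the known values and solving for f(-1):
  3·f(-1) = 39
  f(-1) = 13.

13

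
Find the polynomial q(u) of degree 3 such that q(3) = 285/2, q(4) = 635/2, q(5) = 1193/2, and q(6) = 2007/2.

Write q(u) = au^3 + bu^2 + cu + d. Substituting each data point gives a linear system:
  27a + 9b + 3c + d = 285/2
  64a + 16b + 4c + d = 635/2
  125a + 25b + 5c + d = 1193/2
  216a + 36b + 6c + d = 2007/2
Solving the system yields a = 4, b = 4, c = -1, d = 3/2.
So q(u) = 4u^3 + 4u^2 - u + 3/2.
Check: q(6) = 2007/2. ✓

q(u) = 4u^3 + 4u^2 - u + 3/2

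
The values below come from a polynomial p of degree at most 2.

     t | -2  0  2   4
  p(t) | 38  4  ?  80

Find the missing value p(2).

18

On equispaced nodes a degree-2 polynomial has vanishing third forward difference, so
  - p(-2) + 3·p(0) - 3·p(2) + p(4) = 0.
Substituting the known values and solving for p(2):
  -3·p(2) = -54
  p(2) = 18.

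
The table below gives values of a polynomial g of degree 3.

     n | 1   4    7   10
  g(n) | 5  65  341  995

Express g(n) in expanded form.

Using the Lagrange interpolation formula with nodes 1, 4, 7, 10:
  L_0(n) = (n - 4)(n - 7)(n - 10) / -162
  L_1(n) = (n - 1)(n - 7)(n - 10) / 54
  L_2(n) = (n - 1)(n - 4)(n - 10) / -54
  L_3(n) = (n - 1)(n - 4)(n - 7) / 162
Then g(n) = 5·L_0(n) + 65·L_1(n) + 341·L_2(n) + 995·L_3(n).
Expanding and collecting terms gives g(n) = n^3 - n + 5.
Check: g(1) = 5. ✓

g(n) = n^3 - n + 5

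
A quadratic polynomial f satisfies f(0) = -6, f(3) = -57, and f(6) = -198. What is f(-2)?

Using the Lagrange interpolation formula with nodes 0, 3, 6:
  L_0(x) = (x - 3)(x - 6) / 18
  L_1(x) = x(x - 6) / -9
  L_2(x) = x(x - 3) / 18
Then f(x) = -6·L_0(x) - 57·L_1(x) - 198·L_2(x).
Expanding and collecting terms gives f(x) = -5x² - 2x - 6.
Evaluating at x = -2: f(-2) = -22.

-22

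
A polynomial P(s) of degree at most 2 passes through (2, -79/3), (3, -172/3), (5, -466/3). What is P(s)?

Write P(s) = as^2 + bs + c. Substituting each data point gives a linear system:
  4a + 2b + c = -79/3
  9a + 3b + c = -172/3
  25a + 5b + c = -466/3
Solving the system yields a = -6, b = -1, c = -1/3.
So P(s) = -6s^2 - s - 1/3.
Check: P(5) = -466/3. ✓

P(s) = -6s^2 - s - 1/3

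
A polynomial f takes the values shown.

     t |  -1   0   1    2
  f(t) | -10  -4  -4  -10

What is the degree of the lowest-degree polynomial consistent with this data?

Forward differences of the values at t = -1, 0, 1, 2:
  f  : -10  -4  -4  -10
  Δ  : 6  0  -6
  Δ^2: -6  -6
  Δ^3: 0
The second differences are constant (-6) and nonzero, while all higher differences vanish, so the minimal degree is 2.

2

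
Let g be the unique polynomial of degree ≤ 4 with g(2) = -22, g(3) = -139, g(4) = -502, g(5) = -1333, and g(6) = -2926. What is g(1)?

Write g(s) = as^4 + bs^3 + cs^2 + ds + e. Substituting each data point gives a linear system:
  16a + 8b + 4c + 2d + e = -22
  81a + 27b + 9c + 3d + e = -139
  256a + 64b + 16c + 4d + e = -502
  625a + 125b + 25c + 5d + e = -1333
  1296a + 216b + 36c + 6d + e = -2926
Solving the system yields a = -3, b = 5, c = -3, d = -2, e = 2.
So g(s) = -3s^4 + 5s^3 - 3s^2 - 2s + 2.
Then g(1) = -1.

-1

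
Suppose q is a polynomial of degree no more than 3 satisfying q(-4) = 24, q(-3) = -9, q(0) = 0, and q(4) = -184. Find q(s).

Write q(s) = as^3 + bs^2 + cs + d. Substituting each data point gives a linear system:
  -64a + 16b - 4c + d = 24
  -27a + 9b - 3c + d = -9
  d = 0
  64a + 16b + 4c + d = -184
Solving the system yields a = -2, b = -5, c = 6, d = 0.
So q(s) = -2s^3 - 5s^2 + 6s.
Check: q(-4) = 24. ✓

q(s) = -2s^3 - 5s^2 + 6s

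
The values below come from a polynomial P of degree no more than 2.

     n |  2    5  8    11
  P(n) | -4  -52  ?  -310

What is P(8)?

-154

On equispaced nodes a degree-2 polynomial has vanishing third forward difference, so
  - P(2) + 3·P(5) - 3·P(8) + P(11) = 0.
Substituting the known values and solving for P(8):
  -3·P(8) = 462
  P(8) = -154.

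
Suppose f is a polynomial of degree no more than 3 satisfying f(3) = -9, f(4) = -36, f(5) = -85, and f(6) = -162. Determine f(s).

Write f(s) = as^3 + bs^2 + cs + d. Substituting each data point gives a linear system:
  27a + 9b + 3c + d = -9
  64a + 16b + 4c + d = -36
  125a + 25b + 5c + d = -85
  216a + 36b + 6c + d = -162
Solving the system yields a = -1, b = 1, c = 3, d = 0.
So f(s) = -s^3 + s^2 + 3s.
Check: f(3) = -9. ✓

f(s) = -s^3 + s^2 + 3s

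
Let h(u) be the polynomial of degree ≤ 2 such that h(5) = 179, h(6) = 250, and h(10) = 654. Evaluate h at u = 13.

1083

Write h(u) = au^2 + bu + c. Substituting each data point gives a linear system:
  25a + 5b + c = 179
  36a + 6b + c = 250
  100a + 10b + c = 654
Solving the system yields a = 6, b = 5, c = 4.
So h(u) = 6u^2 + 5u + 4.
Then h(13) = 1083.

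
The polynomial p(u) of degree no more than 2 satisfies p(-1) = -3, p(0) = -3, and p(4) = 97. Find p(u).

p(u) = 5u^2 + 5u - 3

Write p(u) = au^2 + bu + c. Substituting each data point gives a linear system:
  a - b + c = -3
  c = -3
  16a + 4b + c = 97
Solving the system yields a = 5, b = 5, c = -3.
So p(u) = 5u² + 5u - 3.
Check: p(4) = 97. ✓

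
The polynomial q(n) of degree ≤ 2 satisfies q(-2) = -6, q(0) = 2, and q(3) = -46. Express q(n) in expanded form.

Write q(n) = an^2 + bn + c. Substituting each data point gives a linear system:
  4a - 2b + c = -6
  c = 2
  9a + 3b + c = -46
Solving the system yields a = -4, b = -4, c = 2.
So q(n) = -4n² - 4n + 2.
Check: q(0) = 2. ✓

q(n) = -4n^2 - 4n + 2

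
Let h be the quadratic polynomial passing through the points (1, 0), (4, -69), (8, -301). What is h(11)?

-580

Using the Lagrange interpolation formula with nodes 1, 4, 8:
  L_0(u) = (u - 4)(u - 8) / 21
  L_1(u) = (u - 1)(u - 8) / -12
  L_2(u) = (u - 1)(u - 4) / 28
Then h(u) = 0·L_0(u) - 69·L_1(u) - 301·L_2(u).
Expanding and collecting terms gives h(u) = -5u² + 2u + 3.
Evaluating at u = 11: h(11) = -580.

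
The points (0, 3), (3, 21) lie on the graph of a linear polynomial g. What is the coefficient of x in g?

6

Write g(x) = ax + b. Substituting each data point gives a linear system:
  b = 3
  3a + b = 21
Solving the system yields a = 6, b = 3.
So g(x) = 6x + 3.
The leading coefficient is 6.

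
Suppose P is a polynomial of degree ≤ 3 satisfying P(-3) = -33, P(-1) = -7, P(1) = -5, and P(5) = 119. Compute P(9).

723

Write P(x) = ax^3 + bx^2 + cx + d. Substituting each data point gives a linear system:
  -27a + 9b - 3c + d = -33
  -a + b - c + d = -7
  a + b + c + d = -5
  125a + 25b + 5c + d = 119
Solving the system yields a = 1, b = 0, c = 0, d = -6.
So P(x) = x³ - 6.
Then P(9) = 723.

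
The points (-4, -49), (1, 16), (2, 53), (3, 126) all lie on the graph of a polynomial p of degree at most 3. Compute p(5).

428

Using the Lagrange interpolation formula with nodes -4, 1, 2, 3:
  L_0(t) = (t - 1)(t - 2)(t - 3) / -210
  L_1(t) = (t + 4)(t - 2)(t - 3) / 10
  L_2(t) = (t + 4)(t - 1)(t - 3) / -6
  L_3(t) = (t + 4)(t - 1)(t - 2) / 14
Then p(t) = -49·L_0(t) + 16·L_1(t) + 53·L_2(t) + 126·L_3(t).
Expanding and collecting terms gives p(t) = 2t^3 + 6t^2 + 5t + 3.
Evaluating at t = 5: p(5) = 428.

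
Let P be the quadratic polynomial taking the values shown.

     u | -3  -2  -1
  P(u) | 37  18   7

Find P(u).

P(u) = 4u^2 + u + 4

Write P(u) = au^2 + bu + c. Substituting each data point gives a linear system:
  9a - 3b + c = 37
  4a - 2b + c = 18
  a - b + c = 7
Solving the system yields a = 4, b = 1, c = 4.
So P(u) = 4u^2 + u + 4.
Check: P(-2) = 18. ✓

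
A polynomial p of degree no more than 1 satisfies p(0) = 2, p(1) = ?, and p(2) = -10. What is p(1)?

On equispaced nodes a degree-1 polynomial has vanishing second forward difference, so
  p(0) - 2·p(1) + p(2) = 0.
Substituting the known values and solving for p(1):
  -2·p(1) = 8
  p(1) = -4.

-4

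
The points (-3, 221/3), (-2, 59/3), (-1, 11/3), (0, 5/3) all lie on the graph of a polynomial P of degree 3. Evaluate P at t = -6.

2111/3

Forward differences of the values at t = -3, -2, -1, 0:
  P  : 221/3  59/3  11/3  5/3
  Δ  : -54  -16  -2
  Δ^2: 38  14
  Δ^3: -24
The third differences are constant, confirming degree 3.
Interpolating (Newton forward form) and evaluating at t = -6 gives P(-6) = 2111/3.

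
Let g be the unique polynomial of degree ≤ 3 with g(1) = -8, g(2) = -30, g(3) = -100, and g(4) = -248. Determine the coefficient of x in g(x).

Write g(x) = ax^3 + bx^2 + cx + d. Substituting each data point gives a linear system:
  a + b + c + d = -8
  8a + 4b + 2c + d = -30
  27a + 9b + 3c + d = -100
  64a + 16b + 4c + d = -248
Solving the system yields a = -5, b = 6, c = -5, d = -4.
So g(x) = -5x^3 + 6x^2 - 5x - 4.
The coefficient of x is -5.

-5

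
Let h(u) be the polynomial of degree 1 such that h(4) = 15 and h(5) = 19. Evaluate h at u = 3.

11

Using the Lagrange interpolation formula with nodes 4, 5:
  L_0(u) = (u - 5) / -1
  L_1(u) = (u - 4) / 1
Then h(u) = 15·L_0(u) + 19·L_1(u).
Expanding and collecting terms gives h(u) = 4u - 1.
Evaluating at u = 3: h(3) = 11.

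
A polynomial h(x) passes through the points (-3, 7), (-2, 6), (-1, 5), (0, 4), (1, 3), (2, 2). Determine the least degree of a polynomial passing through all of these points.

Forward differences of the values at x = -3, -2, -1, 0, 1, 2:
  h  : 7  6  5  4  3  2
  Δ  : -1  -1  -1  -1  -1
  Δ^2: 0  0  0  0
  Δ^3: 0  0  0
  Δ^4: 0  0
  Δ^5: 0
The first differences are constant (-1) and nonzero, while all higher differences vanish, so the minimal degree is 1.

1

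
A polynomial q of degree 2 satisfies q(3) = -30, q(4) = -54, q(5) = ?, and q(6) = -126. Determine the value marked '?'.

The 3 known points determine the degree-2 polynomial uniquely.
Write q(x) = ax^2 + bx + c. Substituting each data point gives a linear system:
  9a + 3b + c = -30
  16a + 4b + c = -54
  36a + 6b + c = -126
Solving the system yields a = -4, b = 4, c = -6.
So q(x) = -4x^2 + 4x - 6.
Then q(5) = -86.

-86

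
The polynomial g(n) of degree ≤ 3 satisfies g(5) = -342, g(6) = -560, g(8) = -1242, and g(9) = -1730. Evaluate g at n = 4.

-190

Write g(n) = an^3 + bn^2 + cn + d. Substituting each data point gives a linear system:
  125a + 25b + 5c + d = -342
  216a + 36b + 6c + d = -560
  512a + 64b + 8c + d = -1242
  729a + 81b + 9c + d = -1730
Solving the system yields a = -2, b = -3, c = -3, d = -2.
So g(n) = -2n^3 - 3n^2 - 3n - 2.
Then g(4) = -190.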